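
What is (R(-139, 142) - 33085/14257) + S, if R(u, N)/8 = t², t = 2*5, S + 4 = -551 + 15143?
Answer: 219353631/14257 ≈ 15386.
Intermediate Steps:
S = 14588 (S = -4 + (-551 + 15143) = -4 + 14592 = 14588)
t = 10
R(u, N) = 800 (R(u, N) = 8*10² = 8*100 = 800)
(R(-139, 142) - 33085/14257) + S = (800 - 33085/14257) + 14588 = 11372515/14257 + 14588 = 219353631/14257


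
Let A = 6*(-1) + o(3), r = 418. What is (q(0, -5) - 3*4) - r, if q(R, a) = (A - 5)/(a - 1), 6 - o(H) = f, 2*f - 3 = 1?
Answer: -2573/6 ≈ -428.83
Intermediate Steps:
f = 2 (f = 3/2 + (½)*1 = 3/2 + ½ = 2)
o(H) = 4 (o(H) = 6 - 1*2 = 6 - 2 = 4)
A = -2 (A = 6*(-1) + 4 = -6 + 4 = -2)
q(R, a) = -7/(-1 + a) (q(R, a) = (-2 - 5)/(a - 1) = -7/(-1 + a))
(q(0, -5) - 3*4) - r = (-7/(-1 - 5) - 3*4) - 1*418 = (-7/(-6) - 12) - 418 = (-7*(-⅙) - 12) - 418 = (7/6 - 12) - 418 = -65/6 - 418 = -2573/6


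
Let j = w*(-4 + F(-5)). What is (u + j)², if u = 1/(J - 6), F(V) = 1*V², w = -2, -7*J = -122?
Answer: 11242609/6400 ≈ 1756.7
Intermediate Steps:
J = 122/7 (J = -⅐*(-122) = 122/7 ≈ 17.429)
F(V) = V²
u = 7/80 (u = 1/(122/7 - 6) = 1/(80/7) = 7/80 ≈ 0.087500)
j = -42 (j = -2*(-4 + (-5)²) = -2*(-4 + 25) = -2*21 = -42)
(u + j)² = (7/80 - 42)² = (-3353/80)² = 11242609/6400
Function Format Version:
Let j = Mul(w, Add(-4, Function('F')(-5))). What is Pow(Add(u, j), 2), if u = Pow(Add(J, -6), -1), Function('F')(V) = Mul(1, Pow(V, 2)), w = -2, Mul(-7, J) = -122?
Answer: Rational(11242609, 6400) ≈ 1756.7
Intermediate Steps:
J = Rational(122, 7) (J = Mul(Rational(-1, 7), -122) = Rational(122, 7) ≈ 17.429)
Function('F')(V) = Pow(V, 2)
u = Rational(7, 80) (u = Pow(Add(Rational(122, 7), -6), -1) = Pow(Rational(80, 7), -1) = Rational(7, 80) ≈ 0.087500)
j = -42 (j = Mul(-2, Add(-4, Pow(-5, 2))) = Mul(-2, Add(-4, 25)) = Mul(-2, 21) = -42)
Pow(Add(u, j), 2) = Pow(Add(Rational(7, 80), -42), 2) = Pow(Rational(-3353, 80), 2) = Rational(11242609, 6400)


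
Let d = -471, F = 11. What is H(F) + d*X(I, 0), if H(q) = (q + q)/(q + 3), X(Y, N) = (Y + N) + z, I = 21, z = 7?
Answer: -92305/7 ≈ -13186.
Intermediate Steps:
X(Y, N) = 7 + N + Y (X(Y, N) = (Y + N) + 7 = (N + Y) + 7 = 7 + N + Y)
H(q) = 2*q/(3 + q) (H(q) = (2*q)/(3 + q) = 2*q/(3 + q))
H(F) + d*X(I, 0) = 2*11/(3 + 11) - 471*(7 + 0 + 21) = 2*11/14 - 471*28 = 2*11*(1/14) - 13188 = 11/7 - 13188 = -92305/7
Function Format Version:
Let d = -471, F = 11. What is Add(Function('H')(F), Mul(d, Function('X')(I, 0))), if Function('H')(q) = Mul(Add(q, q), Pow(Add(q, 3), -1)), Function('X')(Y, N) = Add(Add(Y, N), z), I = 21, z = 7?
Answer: Rational(-92305, 7) ≈ -13186.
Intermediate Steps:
Function('X')(Y, N) = Add(7, N, Y) (Function('X')(Y, N) = Add(Add(Y, N), 7) = Add(Add(N, Y), 7) = Add(7, N, Y))
Function('H')(q) = Mul(2, q, Pow(Add(3, q), -1)) (Function('H')(q) = Mul(Mul(2, q), Pow(Add(3, q), -1)) = Mul(2, q, Pow(Add(3, q), -1)))
Add(Function('H')(F), Mul(d, Function('X')(I, 0))) = Add(Mul(2, 11, Pow(Add(3, 11), -1)), Mul(-471, Add(7, 0, 21))) = Add(Mul(2, 11, Pow(14, -1)), Mul(-471, 28)) = Add(Mul(2, 11, Rational(1, 14)), -13188) = Add(Rational(11, 7), -13188) = Rational(-92305, 7)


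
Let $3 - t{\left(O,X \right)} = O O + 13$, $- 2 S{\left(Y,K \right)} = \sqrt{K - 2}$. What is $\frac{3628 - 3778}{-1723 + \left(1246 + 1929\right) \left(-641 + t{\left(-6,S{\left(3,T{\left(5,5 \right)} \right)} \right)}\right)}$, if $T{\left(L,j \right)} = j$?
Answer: $\frac{75}{1091474} \approx 6.8714 \cdot 10^{-5}$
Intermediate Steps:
$S{\left(Y,K \right)} = - \frac{\sqrt{-2 + K}}{2}$ ($S{\left(Y,K \right)} = - \frac{\sqrt{K - 2}}{2} = - \frac{\sqrt{-2 + K}}{2}$)
$t{\left(O,X \right)} = -10 - O^{2}$ ($t{\left(O,X \right)} = 3 - \left(O O + 13\right) = 3 - \left(O^{2} + 13\right) = 3 - \left(13 + O^{2}\right) = -10 - O^{2}$)
$\frac{3628 - 3778}{-1723 + \left(1246 + 1929\right) \left(-641 + t{\left(-6,S{\left(3,T{\left(5,5 \right)} \right)} \right)}\right)} = \frac{3628 - 3778}{-1723 + \left(1246 + 1929\right) \left(-641 - 46\right)} = - \frac{150}{-1723 + 3175 \left(-641 - 46\right)} = - \frac{150}{-1723 + 3175 \left(-687\right)} = - \frac{150}{-1723 - 2181225} = - \frac{150}{-2182948} = \left(-150\right) \left(- \frac{1}{2182948}\right) = \frac{75}{1091474}$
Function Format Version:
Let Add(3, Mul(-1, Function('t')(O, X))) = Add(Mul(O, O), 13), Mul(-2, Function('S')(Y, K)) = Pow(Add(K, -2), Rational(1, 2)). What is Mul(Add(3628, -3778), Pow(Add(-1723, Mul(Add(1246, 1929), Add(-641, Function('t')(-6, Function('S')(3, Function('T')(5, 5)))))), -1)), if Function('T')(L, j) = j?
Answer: Rational(75, 1091474) ≈ 6.8714e-5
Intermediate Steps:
Function('S')(Y, K) = Mul(Rational(-1, 2), Pow(Add(-2, K), Rational(1, 2))) (Function('S')(Y, K) = Mul(Rational(-1, 2), Pow(Add(K, -2), Rational(1, 2))) = Mul(Rational(-1, 2), Pow(Add(-2, K), Rational(1, 2))))
Function('t')(O, X) = Add(-10, Mul(-1, Pow(O, 2))) (Function('t')(O, X) = Add(3, Mul(-1, Add(Mul(O, O), 13))) = Add(3, Mul(-1, Add(Pow(O, 2), 13))) = Add(3, Mul(-1, Add(13, Pow(O, 2)))) = Add(3, Add(-13, Mul(-1, Pow(O, 2)))) = Add(-10, Mul(-1, Pow(O, 2))))
Mul(Add(3628, -3778), Pow(Add(-1723, Mul(Add(1246, 1929), Add(-641, Function('t')(-6, Function('S')(3, Function('T')(5, 5)))))), -1)) = Mul(Add(3628, -3778), Pow(Add(-1723, Mul(Add(1246, 1929), Add(-641, Add(-10, Mul(-1, Pow(-6, 2)))))), -1)) = Mul(-150, Pow(Add(-1723, Mul(3175, Add(-641, Add(-10, Mul(-1, 36))))), -1)) = Mul(-150, Pow(Add(-1723, Mul(3175, Add(-641, Add(-10, -36)))), -1)) = Mul(-150, Pow(Add(-1723, Mul(3175, Add(-641, -46))), -1)) = Mul(-150, Pow(Add(-1723, Mul(3175, -687)), -1)) = Mul(-150, Pow(Add(-1723, -2181225), -1)) = Mul(-150, Pow(-2182948, -1)) = Mul(-150, Rational(-1, 2182948)) = Rational(75, 1091474)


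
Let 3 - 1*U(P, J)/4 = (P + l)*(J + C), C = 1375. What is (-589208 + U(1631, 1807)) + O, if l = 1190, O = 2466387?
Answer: -34028497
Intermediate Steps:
U(P, J) = 12 - 4*(1190 + P)*(1375 + J) (U(P, J) = 12 - 4*(P + 1190)*(J + 1375) = 12 - 4*(1190 + P)*(1375 + J))
(-589208 + U(1631, 1807)) + O = (-589208 + (-6544988 - 5500*1631 - 4760*1807 - 4*1807*1631)) + 2466387 = (-589208 + (-6544988 - 8970500 - 8601320 - 11788868)) + 2466387 = (-589208 - 35905676) + 2466387 = -36494884 + 2466387 = -34028497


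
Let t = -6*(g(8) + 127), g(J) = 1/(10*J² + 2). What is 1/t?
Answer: -107/81535 ≈ -0.0013123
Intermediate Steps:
g(J) = 1/(2 + 10*J²)
t = -81535/107 (t = -6*(1/(2*(1 + 5*8²)) + 127) = -6*(1/(2*(1 + 5*64)) + 127) = -6*(1/(2*(1 + 320)) + 127) = -6*((½)/321 + 127) = -6*((½)*(1/321) + 127) = -6*(1/642 + 127) = -6*81535/642 = -81535/107 ≈ -762.01)
1/t = 1/(-81535/107) = -107/81535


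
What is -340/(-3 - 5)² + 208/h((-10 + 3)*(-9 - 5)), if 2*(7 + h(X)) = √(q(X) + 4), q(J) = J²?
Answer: -13593/2896 + 16*√2402/181 ≈ -0.36132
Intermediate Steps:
h(X) = -7 + √(4 + X²)/2 (h(X) = -7 + √(X² + 4)/2 = -7 + √(4 + X²)/2)
-340/(-3 - 5)² + 208/h((-10 + 3)*(-9 - 5)) = -340/(-3 - 5)² + 208/(-7 + √(4 + ((-10 + 3)*(-9 - 5))²)/2) = -340/((-8)²) + 208/(-7 + √(4 + (-7*(-14))²)/2) = -340/64 + 208/(-7 + √(4 + 98²)/2) = -340*1/64 + 208/(-7 + √(4 + 9604)/2) = -85/16 + 208/(-7 + √9608/2) = -85/16 + 208/(-7 + (2*√2402)/2) = -85/16 + 208/(-7 + √2402)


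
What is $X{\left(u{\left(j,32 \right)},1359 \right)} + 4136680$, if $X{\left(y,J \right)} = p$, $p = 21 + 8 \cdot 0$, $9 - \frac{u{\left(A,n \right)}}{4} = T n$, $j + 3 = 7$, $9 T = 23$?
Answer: $4136701$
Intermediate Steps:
$T = \frac{23}{9}$ ($T = \frac{1}{9} \cdot 23 = \frac{23}{9} \approx 2.5556$)
$j = 4$ ($j = -3 + 7 = 4$)
$u{\left(A,n \right)} = 36 - \frac{92 n}{9}$ ($u{\left(A,n \right)} = 36 - 4 \frac{23 n}{9} = 36 - \frac{92 n}{9}$)
$p = 21$ ($p = 21 + 0 = 21$)
$X{\left(y,J \right)} = 21$
$X{\left(u{\left(j,32 \right)},1359 \right)} + 4136680 = 21 + 4136680 = 4136701$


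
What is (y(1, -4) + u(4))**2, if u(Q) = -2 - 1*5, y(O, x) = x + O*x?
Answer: 225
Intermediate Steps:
u(Q) = -7 (u(Q) = -2 - 5 = -7)
(y(1, -4) + u(4))**2 = (-4*(1 + 1) - 7)**2 = (-4*2 - 7)**2 = (-8 - 7)**2 = (-15)**2 = 225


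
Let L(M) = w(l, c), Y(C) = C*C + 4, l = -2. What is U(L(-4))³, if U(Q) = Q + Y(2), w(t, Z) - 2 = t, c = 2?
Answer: 512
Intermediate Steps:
w(t, Z) = 2 + t
Y(C) = 4 + C² (Y(C) = C² + 4 = 4 + C²)
L(M) = 0 (L(M) = 2 - 2 = 0)
U(Q) = 8 + Q (U(Q) = Q + (4 + 2²) = Q + (4 + 4) = Q + 8 = 8 + Q)
U(L(-4))³ = (8 + 0)³ = 8³ = 512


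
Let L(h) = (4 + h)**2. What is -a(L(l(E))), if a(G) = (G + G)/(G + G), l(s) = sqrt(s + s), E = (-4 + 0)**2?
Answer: -1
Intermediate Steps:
E = 16 (E = (-4)**2 = 16)
l(s) = sqrt(2)*sqrt(s) (l(s) = sqrt(2*s) = sqrt(2)*sqrt(s))
a(G) = 1 (a(G) = (2*G)/((2*G)) = (2*G)*(1/(2*G)) = 1)
-a(L(l(E))) = -1*1 = -1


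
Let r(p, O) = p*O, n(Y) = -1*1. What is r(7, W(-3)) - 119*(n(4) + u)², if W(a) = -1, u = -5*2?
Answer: -14406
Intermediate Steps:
u = -10
n(Y) = -1
r(p, O) = O*p
r(7, W(-3)) - 119*(n(4) + u)² = -1*7 - 119*(-1 - 10)² = -7 - 119*(-11)² = -7 - 119*121 = -7 - 14399 = -14406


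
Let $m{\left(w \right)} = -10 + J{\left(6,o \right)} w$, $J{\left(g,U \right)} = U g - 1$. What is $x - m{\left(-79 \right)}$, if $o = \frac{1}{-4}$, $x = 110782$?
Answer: $\frac{221189}{2} \approx 1.1059 \cdot 10^{5}$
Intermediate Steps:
$o = - \frac{1}{4} \approx -0.25$
$J{\left(g,U \right)} = -1 + U g$
$m{\left(w \right)} = -10 - \frac{5 w}{2}$ ($m{\left(w \right)} = -10 + \left(-1 - \frac{3}{2}\right) w = -10 - \frac{5 w}{2}$)
$x - m{\left(-79 \right)} = 110782 - \left(-10 - - \frac{395}{2}\right) = 110782 - \left(-10 + \frac{395}{2}\right) = 110782 - \frac{375}{2} = \frac{221189}{2}$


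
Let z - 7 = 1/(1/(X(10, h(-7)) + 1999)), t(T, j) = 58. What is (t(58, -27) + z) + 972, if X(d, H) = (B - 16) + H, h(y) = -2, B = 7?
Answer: 3025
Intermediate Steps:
X(d, H) = -9 + H (X(d, H) = (7 - 16) + H = -9 + H)
z = 1995 (z = 7 + 1/(1/((-9 - 2) + 1999)) = 7 + 1/(1/(-11 + 1999)) = 7 + 1/(1/1988) = 7 + 1988 = 1995)
(t(58, -27) + z) + 972 = (58 + 1995) + 972 = 2053 + 972 = 3025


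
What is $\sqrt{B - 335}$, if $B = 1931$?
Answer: $2 \sqrt{399} \approx 39.95$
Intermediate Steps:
$\sqrt{B - 335} = \sqrt{1931 - 335} = \sqrt{1596} = 2 \sqrt{399}$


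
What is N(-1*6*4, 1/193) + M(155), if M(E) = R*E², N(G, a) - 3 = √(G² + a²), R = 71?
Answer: 1705778 + 5*√858217/193 ≈ 1.7058e+6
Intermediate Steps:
N(G, a) = 3 + √(G² + a²)
M(E) = 71*E²
N(-1*6*4, 1/193) + M(155) = (3 + √((-1*6*4)² + (1/193)²)) + 71*155² = (3 + √((-6*4)² + (1/193)²)) + 71*24025 = (3 + √((-24)² + 1/37249)) + 1705775 = (3 + √(576 + 1/37249)) + 1705775 = (3 + √(21455425/37249)) + 1705775 = (3 + 5*√858217/193) + 1705775 = 1705778 + 5*√858217/193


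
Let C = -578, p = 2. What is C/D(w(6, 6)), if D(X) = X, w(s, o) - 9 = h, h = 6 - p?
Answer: -578/13 ≈ -44.462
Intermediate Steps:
h = 4 (h = 6 - 1*2 = 6 - 2 = 4)
w(s, o) = 13 (w(s, o) = 9 + 4 = 13)
C/D(w(6, 6)) = -578/13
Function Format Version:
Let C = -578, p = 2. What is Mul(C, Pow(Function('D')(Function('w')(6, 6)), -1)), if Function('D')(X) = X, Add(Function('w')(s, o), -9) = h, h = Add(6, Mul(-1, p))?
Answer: Rational(-578, 13) ≈ -44.462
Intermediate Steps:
h = 4 (h = Add(6, Mul(-1, 2)) = Add(6, -2) = 4)
Function('w')(s, o) = 13 (Function('w')(s, o) = Add(9, 4) = 13)
Mul(C, Pow(Function('D')(Function('w')(6, 6)), -1)) = Mul(-578, Pow(13, -1)) = Mul(-578, Rational(1, 13)) = Rational(-578, 13)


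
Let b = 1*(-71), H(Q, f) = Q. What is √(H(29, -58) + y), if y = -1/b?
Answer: 2*√36565/71 ≈ 5.3865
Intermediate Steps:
b = -71
y = 1/71 (y = -1/(-71) = -1*(-1/71) = 1/71 ≈ 0.014085)
√(H(29, -58) + y) = √(29 + 1/71) = √(2060/71) = 2*√36565/71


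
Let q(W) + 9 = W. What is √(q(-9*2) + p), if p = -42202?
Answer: 11*I*√349 ≈ 205.5*I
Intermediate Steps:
q(W) = -9 + W
√(q(-9*2) + p) = √((-9 - 9*2) - 42202) = √((-9 - 18) - 42202) = √(-27 - 42202) = √(-42229) = 11*I*√349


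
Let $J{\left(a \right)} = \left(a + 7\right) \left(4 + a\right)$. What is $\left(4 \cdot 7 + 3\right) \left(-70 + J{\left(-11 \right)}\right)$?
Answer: $-1302$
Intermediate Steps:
$J{\left(a \right)} = \left(4 + a\right) \left(7 + a\right)$ ($J{\left(a \right)} = \left(7 + a\right) \left(4 + a\right) = \left(4 + a\right) \left(7 + a\right)$)
$\left(4 \cdot 7 + 3\right) \left(-70 + J{\left(-11 \right)}\right) = \left(4 \cdot 7 + 3\right) \left(-70 + \left(28 + \left(-11\right)^{2} + 11 \left(-11\right)\right)\right) = \left(28 + 3\right) \left(-70 + \left(28 + 121 - 121\right)\right) = 31 \left(-70 + 28\right) = 31 \left(-42\right) = -1302$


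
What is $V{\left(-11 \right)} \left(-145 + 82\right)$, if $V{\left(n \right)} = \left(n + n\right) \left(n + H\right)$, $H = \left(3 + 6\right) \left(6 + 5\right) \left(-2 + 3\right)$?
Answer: $121968$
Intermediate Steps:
$H = 99$ ($H = 9 \cdot 11 \cdot 1 = 99 \cdot 1 = 99$)
$V{\left(n \right)} = 2 n \left(99 + n\right)$ ($V{\left(n \right)} = \left(n + n\right) \left(n + 99\right) = 2 n \left(99 + n\right)$)
$V{\left(-11 \right)} \left(-145 + 82\right) = 2 \left(-11\right) \left(99 - 11\right) \left(-145 + 82\right) = 2 \left(-11\right) 88 \left(-63\right) = \left(-1936\right) \left(-63\right) = 121968$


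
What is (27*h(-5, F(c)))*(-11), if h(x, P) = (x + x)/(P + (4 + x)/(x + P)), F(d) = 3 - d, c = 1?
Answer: 8910/7 ≈ 1272.9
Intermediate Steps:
h(x, P) = 2*x/(P + (4 + x)/(P + x)) (h(x, P) = (2*x)/(P + (4 + x)/(P + x)) = 2*x/(P + (4 + x)/(P + x)))
(27*h(-5, F(c)))*(-11) = (27*(2*(-5)*((3 - 1*1) - 5)/(4 - 5 + (3 - 1*1)² + (3 - 1*1)*(-5))))*(-11) = (27*(2*(-5)*((3 - 1) - 5)/(4 - 5 + (3 - 1)² + (3 - 1)*(-5))))*(-11) = (27*(2*(-5)*(2 - 5)/(4 - 5 + 2² + 2*(-5))))*(-11) = (27*(2*(-5)*(-3)/(4 - 5 + 4 - 10)))*(-11) = (27*(2*(-5)*(-3)/(-7)))*(-11) = (27*(2*(-5)*(-⅐)*(-3)))*(-11) = (27*(-30/7))*(-11) = -810/7*(-11) = 8910/7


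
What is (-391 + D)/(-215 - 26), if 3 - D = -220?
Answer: 168/241 ≈ 0.69710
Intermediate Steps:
D = 223 (D = 3 - 1*(-220) = 3 + 220 = 223)
(-391 + D)/(-215 - 26) = (-391 + 223)/(-215 - 26) = -168/(-241) = -168*(-1/241) = 168/241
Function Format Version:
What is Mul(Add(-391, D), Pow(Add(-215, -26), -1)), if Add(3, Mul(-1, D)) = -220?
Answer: Rational(168, 241) ≈ 0.69710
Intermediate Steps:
D = 223 (D = Add(3, Mul(-1, -220)) = Add(3, 220) = 223)
Mul(Add(-391, D), Pow(Add(-215, -26), -1)) = Mul(Add(-391, 223), Pow(Add(-215, -26), -1)) = Mul(-168, Pow(-241, -1)) = Mul(-168, Rational(-1, 241)) = Rational(168, 241)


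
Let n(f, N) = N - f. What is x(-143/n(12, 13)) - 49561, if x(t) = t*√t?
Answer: -49561 - 143*I*√143 ≈ -49561.0 - 1710.0*I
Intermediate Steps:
x(t) = t^(3/2)
x(-143/n(12, 13)) - 49561 = (-143/(13 - 1*12))^(3/2) - 49561 = (-143/(13 - 12))^(3/2) - 49561 = (-143/1)^(3/2) - 49561 = (-143*1)^(3/2) - 49561 = (-143)^(3/2) - 49561 = -143*I*√143 - 49561 = -49561 - 143*I*√143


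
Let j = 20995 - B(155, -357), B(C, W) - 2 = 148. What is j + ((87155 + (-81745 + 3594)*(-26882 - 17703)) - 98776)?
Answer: 3484371559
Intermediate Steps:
B(C, W) = 150 (B(C, W) = 2 + 148 = 150)
j = 20845 (j = 20995 - 1*150 = 20995 - 150 = 20845)
j + ((87155 + (-81745 + 3594)*(-26882 - 17703)) - 98776) = 20845 + ((87155 + (-81745 + 3594)*(-26882 - 17703)) - 98776) = 20845 + ((87155 - 78151*(-44585)) - 98776) = 20845 + ((87155 + 3484362335) - 98776) = 20845 + (3484449490 - 98776) = 20845 + 3484350714 = 3484371559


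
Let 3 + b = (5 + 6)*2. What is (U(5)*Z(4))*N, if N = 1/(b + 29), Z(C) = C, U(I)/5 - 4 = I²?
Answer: 145/12 ≈ 12.083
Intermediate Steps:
U(I) = 20 + 5*I²
b = 19 (b = -3 + (5 + 6)*2 = -3 + 11*2 = -3 + 22 = 19)
N = 1/48 (N = 1/(19 + 29) = 1/48 ≈ 0.020833)
(U(5)*Z(4))*N = ((20 + 5*5²)*4)*(1/48) = ((20 + 5*25)*4)*(1/48) = ((20 + 125)*4)*(1/48) = (145*4)*(1/48) = 580*(1/48) = 145/12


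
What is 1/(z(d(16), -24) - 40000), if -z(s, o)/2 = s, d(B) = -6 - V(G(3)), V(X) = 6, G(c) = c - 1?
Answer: -1/39976 ≈ -2.5015e-5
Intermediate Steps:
G(c) = -1 + c
d(B) = -12 (d(B) = -6 - 1*6 = -6 - 6 = -12)
z(s, o) = -2*s
1/(z(d(16), -24) - 40000) = 1/(-2*(-12) - 40000) = 1/(24 - 40000) = 1/(-39976) = -1/39976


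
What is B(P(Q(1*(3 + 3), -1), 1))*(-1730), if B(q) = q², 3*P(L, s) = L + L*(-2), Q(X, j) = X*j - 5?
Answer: -209330/9 ≈ -23259.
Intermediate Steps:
Q(X, j) = -5 + X*j
P(L, s) = -L/3 (P(L, s) = (L + L*(-2))/3 = (L - 2*L)/3 = (-L)/3 = -L/3)
B(P(Q(1*(3 + 3), -1), 1))*(-1730) = (-(-5 + (1*(3 + 3))*(-1))/3)²*(-1730) = (-(-5 + (1*6)*(-1))/3)²*(-1730) = (-(-5 + 6*(-1))/3)²*(-1730) = (-(-5 - 6)/3)²*(-1730) = (-⅓*(-11))²*(-1730) = (11/3)²*(-1730) = (121/9)*(-1730) = -209330/9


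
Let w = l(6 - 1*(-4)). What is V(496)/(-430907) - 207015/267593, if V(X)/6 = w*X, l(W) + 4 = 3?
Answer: -88407855837/115307696851 ≈ -0.76671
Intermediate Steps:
l(W) = -1 (l(W) = -4 + 3 = -1)
w = -1
V(X) = -6*X (V(X) = 6*(-X) = -6*X)
V(496)/(-430907) - 207015/267593 = -6*496/(-430907) - 207015/267593 = -2976*(-1/430907) - 207015*1/267593 = 2976/430907 - 207015/267593 = -88407855837/115307696851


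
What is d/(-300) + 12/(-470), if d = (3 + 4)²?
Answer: -2663/14100 ≈ -0.18887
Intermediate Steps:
d = 49 (d = 7² = 49)
d/(-300) + 12/(-470) = 49/(-300) + 12/(-470) = 49*(-1/300) + 12*(-1/470) = -49/300 - 6/235 = -2663/14100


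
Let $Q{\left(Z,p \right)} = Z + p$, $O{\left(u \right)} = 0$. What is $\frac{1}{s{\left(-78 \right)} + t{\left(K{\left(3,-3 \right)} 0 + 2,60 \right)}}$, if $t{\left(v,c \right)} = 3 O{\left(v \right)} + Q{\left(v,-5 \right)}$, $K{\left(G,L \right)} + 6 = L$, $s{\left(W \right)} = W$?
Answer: $- \frac{1}{81} \approx -0.012346$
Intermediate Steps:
$K{\left(G,L \right)} = -6 + L$
$t{\left(v,c \right)} = -5 + v$ ($t{\left(v,c \right)} = 3 \cdot 0 + \left(v - 5\right) = 0 + \left(-5 + v\right) = -5 + v$)
$\frac{1}{s{\left(-78 \right)} + t{\left(K{\left(3,-3 \right)} 0 + 2,60 \right)}} = \frac{1}{-78 - \left(3 - \left(-6 - 3\right) 0\right)} = \frac{1}{-78 + \left(-5 + \left(\left(-9\right) 0 + 2\right)\right)} = \frac{1}{-78 + \left(-5 + \left(0 + 2\right)\right)} = \frac{1}{-78 + \left(-5 + 2\right)} = \frac{1}{-78 - 3} = \frac{1}{-81} = - \frac{1}{81}$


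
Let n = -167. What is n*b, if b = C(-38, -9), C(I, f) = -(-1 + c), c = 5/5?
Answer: 0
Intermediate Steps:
c = 1 (c = 5*(⅕) = 1)
C(I, f) = 0 (C(I, f) = -(-1 + 1) = -1*0 = 0)
b = 0
n*b = -167*0 = 0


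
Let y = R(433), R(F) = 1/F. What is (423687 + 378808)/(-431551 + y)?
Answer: -347480335/186861582 ≈ -1.8596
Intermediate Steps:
y = 1/433 ≈ 0.0023095
(423687 + 378808)/(-431551 + y) = (423687 + 378808)/(-431551 + 1/433) = 802495/(-186861582/433) = 802495*(-433/186861582) = -347480335/186861582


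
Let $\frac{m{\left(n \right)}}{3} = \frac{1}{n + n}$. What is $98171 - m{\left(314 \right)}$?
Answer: $\frac{61651385}{628} \approx 98171.0$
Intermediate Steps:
$m{\left(n \right)} = \frac{3}{2 n}$ ($m{\left(n \right)} = \frac{3}{n + n} = \frac{3}{2 n}$)
$98171 - m{\left(314 \right)} = 98171 - \frac{3}{2 \cdot 314} = 98171 - \frac{3}{2} \cdot \frac{1}{314} = 98171 - \frac{3}{628} = \frac{61651385}{628}$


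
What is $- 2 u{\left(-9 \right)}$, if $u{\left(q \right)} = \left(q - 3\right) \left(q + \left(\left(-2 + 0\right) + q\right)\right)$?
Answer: $-480$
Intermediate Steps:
$u{\left(q \right)} = \left(-3 + q\right) \left(-2 + 2 q\right)$ ($u{\left(q \right)} = \left(-3 + q\right) \left(q + \left(-2 + q\right)\right) = \left(-3 + q\right) \left(-2 + 2 q\right)$)
$- 2 u{\left(-9 \right)} = - 2 \left(6 - -72 + 2 \left(-9\right)^{2}\right) = - 2 \left(6 + 72 + 2 \cdot 81\right) = - 2 \left(6 + 72 + 162\right) = \left(-2\right) 240 = -480$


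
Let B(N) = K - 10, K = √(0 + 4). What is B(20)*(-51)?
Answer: 408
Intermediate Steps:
K = 2 (K = √4 = 2)
B(N) = -8 (B(N) = 2 - 10 = -8)
B(20)*(-51) = -8*(-51) = 408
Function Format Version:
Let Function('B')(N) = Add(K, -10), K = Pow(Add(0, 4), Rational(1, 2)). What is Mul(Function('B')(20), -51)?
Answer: 408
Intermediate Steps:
K = 2 (K = Pow(4, Rational(1, 2)) = 2)
Function('B')(N) = -8 (Function('B')(N) = Add(2, -10) = -8)
Mul(Function('B')(20), -51) = Mul(-8, -51) = 408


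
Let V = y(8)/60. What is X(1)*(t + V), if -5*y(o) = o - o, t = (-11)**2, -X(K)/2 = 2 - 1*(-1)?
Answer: -726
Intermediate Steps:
X(K) = -6 (X(K) = -2*(2 - 1*(-1)) = -2*(2 + 1) = -2*3 = -6)
t = 121
y(o) = 0 (y(o) = -(o - o)/5 = -1/5*0 = 0)
V = 0 (V = 0/60 = 0*(1/60) = 0)
X(1)*(t + V) = -6*(121 + 0) = -6*121 = -726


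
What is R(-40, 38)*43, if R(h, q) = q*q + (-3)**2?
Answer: 62479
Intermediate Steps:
R(h, q) = 9 + q**2 (R(h, q) = q**2 + 9 = 9 + q**2)
R(-40, 38)*43 = (9 + 38**2)*43 = (9 + 1444)*43 = 1453*43 = 62479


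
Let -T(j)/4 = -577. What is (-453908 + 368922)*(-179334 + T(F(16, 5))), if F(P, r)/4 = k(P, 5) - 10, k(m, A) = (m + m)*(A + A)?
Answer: 15044731636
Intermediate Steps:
k(m, A) = 4*A*m (k(m, A) = (2*m)*(2*A) = 4*A*m)
F(P, r) = -40 + 80*P (F(P, r) = 4*(4*5*P - 10) = 4*(20*P - 10) = 4*(-10 + 20*P) = -40 + 80*P)
T(j) = 2308 (T(j) = -4*(-577) = 2308)
(-453908 + 368922)*(-179334 + T(F(16, 5))) = (-453908 + 368922)*(-179334 + 2308) = -84986*(-177026) = 15044731636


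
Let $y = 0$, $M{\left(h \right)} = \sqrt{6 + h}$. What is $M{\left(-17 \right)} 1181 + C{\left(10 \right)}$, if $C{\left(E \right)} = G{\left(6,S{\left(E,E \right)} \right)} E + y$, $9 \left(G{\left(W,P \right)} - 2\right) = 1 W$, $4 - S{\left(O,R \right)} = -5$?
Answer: $\frac{80}{3} + 1181 i \sqrt{11} \approx 26.667 + 3916.9 i$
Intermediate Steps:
$S{\left(O,R \right)} = 9$ ($S{\left(O,R \right)} = 4 - -5 = 4 + 5 = 9$)
$G{\left(W,P \right)} = 2 + \frac{W}{9}$ ($G{\left(W,P \right)} = 2 + \frac{1 W}{9} = 2 + \frac{W}{9}$)
$C{\left(E \right)} = \frac{8 E}{3}$ ($C{\left(E \right)} = \left(2 + \frac{1}{9} \cdot 6\right) E + 0 = \left(2 + \frac{2}{3}\right) E + 0 = \frac{8 E}{3} + 0 = \frac{8 E}{3}$)
$M{\left(-17 \right)} 1181 + C{\left(10 \right)} = \sqrt{6 - 17} \cdot 1181 + \frac{8}{3} \cdot 10 = \sqrt{-11} \cdot 1181 + \frac{80}{3} = i \sqrt{11} \cdot 1181 + \frac{80}{3} = 1181 i \sqrt{11} + \frac{80}{3} = \frac{80}{3} + 1181 i \sqrt{11}$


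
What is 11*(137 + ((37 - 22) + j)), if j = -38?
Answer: 1254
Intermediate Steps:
11*(137 + ((37 - 22) + j)) = 11*(137 + ((37 - 22) - 38)) = 11*(137 + (15 - 38)) = 11*(137 - 23) = 11*114 = 1254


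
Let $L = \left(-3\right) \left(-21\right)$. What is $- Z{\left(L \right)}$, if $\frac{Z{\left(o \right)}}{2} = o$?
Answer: $-126$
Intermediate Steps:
$L = 63$
$Z{\left(o \right)} = 2 o$
$- Z{\left(L \right)} = - 2 \cdot 63 = \left(-1\right) 126 = -126$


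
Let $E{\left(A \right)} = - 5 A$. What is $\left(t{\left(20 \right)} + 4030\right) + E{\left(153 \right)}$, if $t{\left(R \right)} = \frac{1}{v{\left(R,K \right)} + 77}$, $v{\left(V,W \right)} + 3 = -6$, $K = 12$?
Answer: $\frac{222021}{68} \approx 3265.0$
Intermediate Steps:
$v{\left(V,W \right)} = -9$ ($v{\left(V,W \right)} = -3 - 6 = -9$)
$t{\left(R \right)} = \frac{1}{68}$ ($t{\left(R \right)} = \frac{1}{-9 + 77} = \frac{1}{68}$)
$\left(t{\left(20 \right)} + 4030\right) + E{\left(153 \right)} = \left(\frac{1}{68} + 4030\right) - 765 = \frac{274041}{68} - 765 = \frac{222021}{68}$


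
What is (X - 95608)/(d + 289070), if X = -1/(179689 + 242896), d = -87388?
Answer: -40402506681/85227787970 ≈ -0.47405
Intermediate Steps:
X = -1/422585 ≈ -2.3664e-6
(X - 95608)/(d + 289070) = (-1/422585 - 95608)/(-87388 + 289070) = -40402506681/422585/201682 = -40402506681/422585*1/201682 = -40402506681/85227787970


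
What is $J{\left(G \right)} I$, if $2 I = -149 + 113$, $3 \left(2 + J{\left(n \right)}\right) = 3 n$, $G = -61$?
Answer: $1134$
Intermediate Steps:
$J{\left(n \right)} = -2 + n$ ($J{\left(n \right)} = -2 + \frac{3 n}{3} = -2 + n$)
$I = -18$ ($I = \frac{-149 + 113}{2} = \frac{1}{2} \left(-36\right) = -18$)
$J{\left(G \right)} I = \left(-2 - 61\right) \left(-18\right) = \left(-63\right) \left(-18\right) = 1134$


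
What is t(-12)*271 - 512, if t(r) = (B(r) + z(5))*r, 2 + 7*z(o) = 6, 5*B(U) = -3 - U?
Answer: -287836/35 ≈ -8223.9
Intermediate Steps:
B(U) = -3/5 - U/5 (B(U) = (-3 - U)/5 = -3/5 - U/5)
z(o) = 4/7 (z(o) = -2/7 + (1/7)*6 = -2/7 + 6/7 = 4/7)
t(r) = r*(-1/35 - r/5) (t(r) = ((-3/5 - r/5) + 4/7)*r = (-1/35 - r/5)*r = r*(-1/35 - r/5))
t(-12)*271 - 512 = -1/35*(-12)*(1 + 7*(-12))*271 - 512 = -1/35*(-12)*(1 - 84)*271 - 512 = -1/35*(-12)*(-83)*271 - 512 = -996/35*271 - 512 = -269916/35 - 512 = -287836/35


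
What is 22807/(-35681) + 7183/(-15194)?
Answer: -602826181/542137114 ≈ -1.1119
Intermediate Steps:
22807/(-35681) + 7183/(-15194) = 22807*(-1/35681) + 7183*(-1/15194) = -22807/35681 - 7183/15194 = -602826181/542137114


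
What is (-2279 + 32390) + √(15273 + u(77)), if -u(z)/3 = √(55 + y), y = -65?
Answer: 30111 + √(15273 - 3*I*√10) ≈ 30235.0 - 0.038382*I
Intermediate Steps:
u(z) = -3*I*√10 (u(z) = -3*√(55 - 65) = -3*I*√10)
(-2279 + 32390) + √(15273 + u(77)) = (-2279 + 32390) + √(15273 - 3*I*√10) = 30111 + √(15273 - 3*I*√10)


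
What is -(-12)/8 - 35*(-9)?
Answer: 633/2 ≈ 316.50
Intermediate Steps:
-(-12)/8 - 35*(-9) = -(-12)/8 + 315 = -1*(-3/2) + 315 = 3/2 + 315 = 633/2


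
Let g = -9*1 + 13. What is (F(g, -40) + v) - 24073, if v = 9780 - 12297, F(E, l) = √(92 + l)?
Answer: -26590 + 2*√13 ≈ -26583.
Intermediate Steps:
g = 4 (g = -9 + 13 = 4)
v = -2517
(F(g, -40) + v) - 24073 = (√(92 - 40) - 2517) - 24073 = (√52 - 2517) - 24073 = (2*√13 - 2517) - 24073 = (-2517 + 2*√13) - 24073 = -26590 + 2*√13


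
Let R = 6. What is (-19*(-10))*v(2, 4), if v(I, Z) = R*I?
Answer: 2280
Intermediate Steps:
v(I, Z) = 6*I
(-19*(-10))*v(2, 4) = (-19*(-10))*(6*2) = 190*12 = 2280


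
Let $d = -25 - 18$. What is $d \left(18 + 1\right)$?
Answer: $-817$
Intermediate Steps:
$d = -43$
$d \left(18 + 1\right) = - 43 \left(18 + 1\right) = \left(-43\right) 19 = -817$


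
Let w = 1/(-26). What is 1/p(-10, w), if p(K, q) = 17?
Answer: 1/17 ≈ 0.058824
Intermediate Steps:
w = -1/26 ≈ -0.038462
1/p(-10, w) = 1/17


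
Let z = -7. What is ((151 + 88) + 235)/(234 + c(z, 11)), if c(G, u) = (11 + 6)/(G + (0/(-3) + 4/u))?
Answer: 34602/16895 ≈ 2.0481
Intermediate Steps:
c(G, u) = 17/(G + 4/u) (c(G, u) = 17/(G + (0*(-⅓) + 4/u)) = 17/(G + (0 + 4/u)) = 17/(G + 4/u))
((151 + 88) + 235)/(234 + c(z, 11)) = ((151 + 88) + 235)/(234 + 17*11/(4 - 7*11)) = (239 + 235)/(234 + 17*11/(4 - 77)) = 474/(234 + 17*11/(-73)) = 474/(234 + 17*11*(-1/73)) = 474/(234 - 187/73) = 474/(16895/73) = 474*(73/16895) = 34602/16895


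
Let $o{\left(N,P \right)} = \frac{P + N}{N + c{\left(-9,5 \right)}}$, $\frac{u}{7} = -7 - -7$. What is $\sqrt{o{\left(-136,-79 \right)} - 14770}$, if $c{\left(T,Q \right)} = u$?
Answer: $\frac{i \sqrt{68289170}}{68} \approx 121.53 i$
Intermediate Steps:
$u = 0$ ($u = 7 \left(-7 - -7\right) = 7 \left(-7 + 7\right) = 7 \cdot 0 = 0$)
$c{\left(T,Q \right)} = 0$
$o{\left(N,P \right)} = \frac{N + P}{N}$ ($o{\left(N,P \right)} = \frac{P + N}{N + 0} = \frac{N + P}{N}$)
$\sqrt{o{\left(-136,-79 \right)} - 14770} = \sqrt{\frac{-136 - 79}{-136} - 14770} = \sqrt{\left(- \frac{1}{136}\right) \left(-215\right) - 14770} = \sqrt{\frac{215}{136} - 14770} = \sqrt{- \frac{2008505}{136}} = \frac{i \sqrt{68289170}}{68}$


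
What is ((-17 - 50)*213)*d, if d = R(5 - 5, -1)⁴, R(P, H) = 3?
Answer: -1155951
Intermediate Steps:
d = 81 (d = 3⁴ = 81)
((-17 - 50)*213)*d = ((-17 - 50)*213)*81 = -67*213*81 = -14271*81 = -1155951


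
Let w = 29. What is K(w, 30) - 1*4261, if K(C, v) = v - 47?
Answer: -4278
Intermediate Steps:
K(C, v) = -47 + v
K(w, 30) - 1*4261 = (-47 + 30) - 1*4261 = -17 - 4261 = -4278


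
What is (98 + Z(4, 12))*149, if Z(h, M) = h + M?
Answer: 16986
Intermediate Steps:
Z(h, M) = M + h
(98 + Z(4, 12))*149 = (98 + (12 + 4))*149 = (98 + 16)*149 = 114*149 = 16986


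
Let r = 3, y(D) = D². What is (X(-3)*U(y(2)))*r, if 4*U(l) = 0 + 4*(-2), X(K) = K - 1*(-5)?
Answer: -12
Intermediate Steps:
X(K) = 5 + K (X(K) = K + 5 = 5 + K)
U(l) = -2 (U(l) = (0 + 4*(-2))/4 = (0 - 8)/4 = (¼)*(-8) = -2)
(X(-3)*U(y(2)))*r = ((5 - 3)*(-2))*3 = (2*(-2))*3 = -4*3 = -12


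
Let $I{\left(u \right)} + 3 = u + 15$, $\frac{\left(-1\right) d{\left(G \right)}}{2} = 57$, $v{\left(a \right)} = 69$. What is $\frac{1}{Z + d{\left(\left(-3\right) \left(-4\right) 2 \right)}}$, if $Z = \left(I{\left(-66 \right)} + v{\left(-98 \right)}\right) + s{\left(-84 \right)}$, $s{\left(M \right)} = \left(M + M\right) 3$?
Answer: $- \frac{1}{603} \approx -0.0016584$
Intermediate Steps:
$d{\left(G \right)} = -114$ ($d{\left(G \right)} = \left(-2\right) 57 = -114$)
$I{\left(u \right)} = 12 + u$ ($I{\left(u \right)} = -3 + \left(u + 15\right) = -3 + \left(15 + u\right) = 12 + u$)
$s{\left(M \right)} = 6 M$ ($s{\left(M \right)} = 2 M 3 = 6 M$)
$Z = -489$ ($Z = \left(\left(12 - 66\right) + 69\right) + 6 \left(-84\right) = \left(-54 + 69\right) - 504 = 15 - 504 = -489$)
$\frac{1}{Z + d{\left(\left(-3\right) \left(-4\right) 2 \right)}} = \frac{1}{-489 - 114} = \frac{1}{-603} = - \frac{1}{603}$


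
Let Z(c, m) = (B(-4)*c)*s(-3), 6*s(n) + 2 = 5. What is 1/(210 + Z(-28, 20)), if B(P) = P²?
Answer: -1/14 ≈ -0.071429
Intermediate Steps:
s(n) = ½ (s(n) = -⅓ + (⅙)*5 = -⅓ + ⅚ = ½)
Z(c, m) = 8*c (Z(c, m) = ((-4)²*c)*(½) = (16*c)*(½) = 8*c)
1/(210 + Z(-28, 20)) = 1/(210 + 8*(-28)) = 1/(210 - 224) = 1/(-14) = -1/14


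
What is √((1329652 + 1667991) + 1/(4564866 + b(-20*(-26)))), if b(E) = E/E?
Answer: √62464916991786401894/4564867 ≈ 1731.4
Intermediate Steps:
b(E) = 1
√((1329652 + 1667991) + 1/(4564866 + b(-20*(-26)))) = √((1329652 + 1667991) + 1/(4564866 + 1)) = √(2997643 + 1/4564867) = √(13683841608482/4564867) = √62464916991786401894/4564867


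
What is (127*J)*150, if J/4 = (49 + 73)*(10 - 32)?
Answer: -204520800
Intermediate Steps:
J = -10736 (J = 4*((49 + 73)*(10 - 32)) = 4*(122*(-22)) = 4*(-2684) = -10736)
(127*J)*150 = (127*(-10736))*150 = -1363472*150 = -204520800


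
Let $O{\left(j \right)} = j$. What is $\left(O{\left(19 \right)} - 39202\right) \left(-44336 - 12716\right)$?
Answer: $2235468516$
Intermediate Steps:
$\left(O{\left(19 \right)} - 39202\right) \left(-44336 - 12716\right) = \left(19 - 39202\right) \left(-44336 - 12716\right) = \left(-39183\right) \left(-57052\right) = 2235468516$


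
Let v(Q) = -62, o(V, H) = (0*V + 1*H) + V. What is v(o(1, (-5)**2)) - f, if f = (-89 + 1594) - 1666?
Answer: 99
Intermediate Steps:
o(V, H) = H + V (o(V, H) = (0 + H) + V = H + V)
f = -161 (f = 1505 - 1666 = -161)
v(o(1, (-5)**2)) - f = -62 - 1*(-161) = -62 + 161 = 99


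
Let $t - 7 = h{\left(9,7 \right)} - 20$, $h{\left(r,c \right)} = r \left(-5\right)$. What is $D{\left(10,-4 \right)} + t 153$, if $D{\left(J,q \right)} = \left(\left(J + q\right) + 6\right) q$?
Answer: $-8922$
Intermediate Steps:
$h{\left(r,c \right)} = - 5 r$
$D{\left(J,q \right)} = q \left(6 + J + q\right)$ ($D{\left(J,q \right)} = \left(6 + J + q\right) q = q \left(6 + J + q\right)$)
$t = -58$ ($t = 7 - 65 = -58$)
$D{\left(10,-4 \right)} + t 153 = - 4 \left(6 + 10 - 4\right) - 8874 = \left(-4\right) 12 - 8874 = -48 - 8874 = -8922$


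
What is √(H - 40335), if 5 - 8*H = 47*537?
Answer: I*√173957/2 ≈ 208.54*I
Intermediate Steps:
H = -12617/4 (H = 5/8 - 47*537/8 = 5/8 - ⅛*25239 = 5/8 - 25239/8 = -12617/4 ≈ -3154.3)
√(H - 40335) = √(-12617/4 - 40335) = √(-173957/4) = I*√173957/2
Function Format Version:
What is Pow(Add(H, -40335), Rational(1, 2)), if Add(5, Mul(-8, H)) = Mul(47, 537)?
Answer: Mul(Rational(1, 2), I, Pow(173957, Rational(1, 2))) ≈ Mul(208.54, I)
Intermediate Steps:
H = Rational(-12617, 4) (H = Add(Rational(5, 8), Mul(Rational(-1, 8), Mul(47, 537))) = Add(Rational(5, 8), Mul(Rational(-1, 8), 25239)) = Add(Rational(5, 8), Rational(-25239, 8)) = Rational(-12617, 4) ≈ -3154.3)
Pow(Add(H, -40335), Rational(1, 2)) = Pow(Add(Rational(-12617, 4), -40335), Rational(1, 2)) = Pow(Rational(-173957, 4), Rational(1, 2)) = Mul(Rational(1, 2), I, Pow(173957, Rational(1, 2)))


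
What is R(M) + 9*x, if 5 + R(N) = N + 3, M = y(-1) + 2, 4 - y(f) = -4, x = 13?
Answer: 125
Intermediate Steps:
y(f) = 8 (y(f) = 4 - 1*(-4) = 4 + 4 = 8)
M = 10 (M = 8 + 2 = 10)
R(N) = -2 + N (R(N) = -5 + (N + 3) = -5 + (3 + N) = -2 + N)
R(M) + 9*x = (-2 + 10) + 9*13 = 8 + 117 = 125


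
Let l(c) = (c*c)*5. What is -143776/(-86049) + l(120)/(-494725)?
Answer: 2597362144/1702823661 ≈ 1.5253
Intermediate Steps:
l(c) = 5*c**2 (l(c) = c**2*5 = 5*c**2)
-143776/(-86049) + l(120)/(-494725) = -143776/(-86049) + (5*120**2)/(-494725) = -143776*(-1/86049) + (5*14400)*(-1/494725) = 143776/86049 + 72000*(-1/494725) = 143776/86049 - 2880/19789 = 2597362144/1702823661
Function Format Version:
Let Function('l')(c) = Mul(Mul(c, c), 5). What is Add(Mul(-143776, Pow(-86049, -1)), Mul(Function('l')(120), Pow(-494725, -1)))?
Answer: Rational(2597362144, 1702823661) ≈ 1.5253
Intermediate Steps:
Function('l')(c) = Mul(5, Pow(c, 2)) (Function('l')(c) = Mul(Pow(c, 2), 5) = Mul(5, Pow(c, 2)))
Add(Mul(-143776, Pow(-86049, -1)), Mul(Function('l')(120), Pow(-494725, -1))) = Add(Mul(-143776, Pow(-86049, -1)), Mul(Mul(5, Pow(120, 2)), Pow(-494725, -1))) = Add(Mul(-143776, Rational(-1, 86049)), Mul(Mul(5, 14400), Rational(-1, 494725))) = Add(Rational(143776, 86049), Mul(72000, Rational(-1, 494725))) = Add(Rational(143776, 86049), Rational(-2880, 19789)) = Rational(2597362144, 1702823661)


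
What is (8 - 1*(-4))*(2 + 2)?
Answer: 48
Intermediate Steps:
(8 - 1*(-4))*(2 + 2) = (8 + 4)*4 = 12*4 = 48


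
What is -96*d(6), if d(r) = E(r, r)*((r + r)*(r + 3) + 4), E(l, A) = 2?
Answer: -21504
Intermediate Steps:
d(r) = 8 + 4*r*(3 + r) (d(r) = 2*((r + r)*(r + 3) + 4) = 2*((2*r)*(3 + r) + 4) = 2*(2*r*(3 + r) + 4) = 2*(4 + 2*r*(3 + r)) = 8 + 4*r*(3 + r))
-96*d(6) = -96*(8 + 4*6² + 12*6) = -96*(8 + 4*36 + 72) = -96*(8 + 144 + 72) = -96*224 = -21504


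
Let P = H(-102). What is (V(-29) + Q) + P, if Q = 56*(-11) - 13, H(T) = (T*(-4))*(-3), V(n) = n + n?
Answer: -1911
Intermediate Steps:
V(n) = 2*n
H(T) = 12*T (H(T) = -4*T*(-3) = 12*T)
P = -1224 (P = 12*(-102) = -1224)
Q = -629 (Q = -616 - 13 = -629)
(V(-29) + Q) + P = (2*(-29) - 629) - 1224 = (-58 - 629) - 1224 = -687 - 1224 = -1911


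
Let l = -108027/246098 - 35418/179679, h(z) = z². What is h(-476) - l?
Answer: 3339637093026163/14739547514 ≈ 2.2658e+5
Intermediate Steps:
l = -9375494099/14739547514 (l = -108027*1/246098 - 35418*1/179679 = -108027/246098 - 11806/59893 = -9375494099/14739547514 ≈ -0.63608)
h(-476) - l = (-476)² - 1*(-9375494099/14739547514) = 226576 + 9375494099/14739547514 = 3339637093026163/14739547514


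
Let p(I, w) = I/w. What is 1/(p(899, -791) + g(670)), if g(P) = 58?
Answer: 791/44979 ≈ 0.017586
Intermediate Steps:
1/(p(899, -791) + g(670)) = 1/(899/(-791) + 58) = 1/(899*(-1/791) + 58) = 1/(-899/791 + 58) = 1/(44979/791) = 791/44979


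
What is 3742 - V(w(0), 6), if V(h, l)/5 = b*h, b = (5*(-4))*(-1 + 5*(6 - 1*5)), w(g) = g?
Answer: 3742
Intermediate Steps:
b = -80 (b = -20*(-1 + 5*(6 - 5)) = -20*(-1 + 5*1) = -20*(-1 + 5) = -20*4 = -80)
V(h, l) = -400*h (V(h, l) = 5*(-80*h) = -400*h)
3742 - V(w(0), 6) = 3742 - (-400)*0 = 3742 - 1*0 = 3742 + 0 = 3742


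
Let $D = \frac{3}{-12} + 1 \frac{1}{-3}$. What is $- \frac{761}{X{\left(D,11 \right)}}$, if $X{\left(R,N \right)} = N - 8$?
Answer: $- \frac{761}{3} \approx -253.67$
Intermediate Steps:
$D = - \frac{7}{12}$ ($D = 3 \left(- \frac{1}{12}\right) + 1 \left(- \frac{1}{3}\right) = - \frac{1}{4} - \frac{1}{3} = - \frac{7}{12} \approx -0.58333$)
$X{\left(R,N \right)} = -8 + N$
$- \frac{761}{X{\left(D,11 \right)}} = - \frac{761}{-8 + 11} = - \frac{761}{3}$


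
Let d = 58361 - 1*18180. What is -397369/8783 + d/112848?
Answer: -44489387189/991143984 ≈ -44.887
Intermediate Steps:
d = 40181 (d = 58361 - 18180 = 40181)
-397369/8783 + d/112848 = -397369/8783 + 40181/112848 = -44489387189/991143984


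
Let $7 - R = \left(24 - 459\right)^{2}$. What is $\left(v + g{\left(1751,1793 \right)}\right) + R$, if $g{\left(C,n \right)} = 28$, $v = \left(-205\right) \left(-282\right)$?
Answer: $-131380$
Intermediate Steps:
$v = 57810$
$R = -189218$ ($R = 7 - \left(24 - 459\right)^{2} = 7 - \left(-435\right)^{2} = 7 - 189225 = -189218$)
$\left(v + g{\left(1751,1793 \right)}\right) + R = \left(57810 + 28\right) - 189218 = 57838 - 189218 = -131380$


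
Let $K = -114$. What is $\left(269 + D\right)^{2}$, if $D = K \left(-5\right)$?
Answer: $703921$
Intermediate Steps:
$D = 570$ ($D = \left(-114\right) \left(-5\right) = 570$)
$\left(269 + D\right)^{2} = \left(269 + 570\right)^{2} = 839^{2} = 703921$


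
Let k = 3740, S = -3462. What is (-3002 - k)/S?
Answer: 3371/1731 ≈ 1.9474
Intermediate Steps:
(-3002 - k)/S = (-3002 - 1*3740)/(-3462) = (-3002 - 3740)*(-1/3462) = -6742*(-1/3462) = 3371/1731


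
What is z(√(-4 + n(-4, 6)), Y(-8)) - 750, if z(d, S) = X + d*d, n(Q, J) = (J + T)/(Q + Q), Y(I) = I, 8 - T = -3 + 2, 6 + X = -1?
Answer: -6103/8 ≈ -762.88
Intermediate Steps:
X = -7 (X = -6 - 1 = -7)
T = 9 (T = 8 - (-3 + 2) = 8 - 1*(-1) = 8 + 1 = 9)
n(Q, J) = (9 + J)/(2*Q) (n(Q, J) = (J + 9)/(Q + Q) = (9 + J)/((2*Q)) = (9 + J)*(1/(2*Q)) = (9 + J)/(2*Q))
z(d, S) = -7 + d² (z(d, S) = -7 + d*d = -7 + d²)
z(√(-4 + n(-4, 6)), Y(-8)) - 750 = (-7 + (√(-4 + (½)*(9 + 6)/(-4)))²) - 750 = (-7 + (√(-4 + (½)*(-¼)*15))²) - 750 = (-7 + (√(-4 - 15/8))²) - 750 = (-7 + (√(-47/8))²) - 750 = (-7 + (I*√94/4)²) - 750 = (-7 - 47/8) - 750 = -103/8 - 750 = -6103/8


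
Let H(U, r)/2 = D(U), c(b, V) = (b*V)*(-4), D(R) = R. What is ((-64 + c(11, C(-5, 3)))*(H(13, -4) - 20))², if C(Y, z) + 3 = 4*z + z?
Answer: 12616704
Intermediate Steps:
C(Y, z) = -3 + 5*z (C(Y, z) = -3 + (4*z + z) = -3 + 5*z)
c(b, V) = -4*V*b (c(b, V) = (V*b)*(-4) = -4*V*b)
H(U, r) = 2*U
((-64 + c(11, C(-5, 3)))*(H(13, -4) - 20))² = ((-64 - 4*(-3 + 5*3)*11)*(2*13 - 20))² = ((-64 - 4*(-3 + 15)*11)*(26 - 20))² = ((-64 - 4*12*11)*6)² = ((-64 - 528)*6)² = (-592*6)² = (-3552)² = 12616704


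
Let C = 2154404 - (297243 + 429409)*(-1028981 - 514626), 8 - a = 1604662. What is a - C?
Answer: -1121668872822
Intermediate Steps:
a = -1604654 (a = 8 - 1*1604662 = 8 - 1604662 = -1604654)
C = 1121667268168 (C = 2154404 - 726652*(-1543607) = 2154404 - 1*(-1121665113764) = 2154404 + 1121665113764 = 1121667268168)
a - C = -1604654 - 1*1121667268168 = -1604654 - 1121667268168 = -1121668872822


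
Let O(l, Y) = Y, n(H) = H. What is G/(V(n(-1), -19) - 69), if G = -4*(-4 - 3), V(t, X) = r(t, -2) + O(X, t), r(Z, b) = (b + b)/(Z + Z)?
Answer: -7/17 ≈ -0.41176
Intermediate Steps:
r(Z, b) = b/Z (r(Z, b) = (2*b)/((2*Z)) = (2*b)*(1/(2*Z)) = b/Z)
V(t, X) = t - 2/t (V(t, X) = -2/t + t = t - 2/t)
G = 28 (G = -4*(-7) = 28)
G/(V(n(-1), -19) - 69) = 28/((-1 - 2/(-1)) - 69) = 28/((-1 - 2*(-1)) - 69) = 28/((-1 + 2) - 69) = 28/(1 - 69) = 28/(-68) = 28*(-1/68) = -7/17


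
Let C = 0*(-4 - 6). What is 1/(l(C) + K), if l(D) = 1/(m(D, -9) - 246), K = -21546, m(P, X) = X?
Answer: -255/5494231 ≈ -4.6412e-5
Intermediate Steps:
C = 0 (C = 0*(-10) = 0)
l(D) = -1/255 (l(D) = 1/(-9 - 246) = 1/(-255) = -1/255)
1/(l(C) + K) = 1/(-1/255 - 21546) = 1/(-5494231/255) = -255/5494231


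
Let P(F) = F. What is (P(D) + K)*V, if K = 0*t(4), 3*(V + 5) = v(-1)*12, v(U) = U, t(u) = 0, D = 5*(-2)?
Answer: 90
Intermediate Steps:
D = -10
V = -9 (V = -5 + (-1*12)/3 = -5 + (⅓)*(-12) = -5 - 4 = -9)
K = 0 (K = 0*0 = 0)
(P(D) + K)*V = (-10 + 0)*(-9) = -10*(-9) = 90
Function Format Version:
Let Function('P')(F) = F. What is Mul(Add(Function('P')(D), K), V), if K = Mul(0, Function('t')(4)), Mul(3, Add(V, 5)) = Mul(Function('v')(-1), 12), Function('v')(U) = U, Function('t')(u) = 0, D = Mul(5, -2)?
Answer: 90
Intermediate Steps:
D = -10
V = -9 (V = Add(-5, Mul(Rational(1, 3), Mul(-1, 12))) = Add(-5, Mul(Rational(1, 3), -12)) = Add(-5, -4) = -9)
K = 0 (K = Mul(0, 0) = 0)
Mul(Add(Function('P')(D), K), V) = Mul(Add(-10, 0), -9) = Mul(-10, -9) = 90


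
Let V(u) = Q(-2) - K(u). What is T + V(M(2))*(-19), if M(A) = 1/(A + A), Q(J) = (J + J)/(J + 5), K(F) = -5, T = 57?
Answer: -38/3 ≈ -12.667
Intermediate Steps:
Q(J) = 2*J/(5 + J) (Q(J) = (2*J)/(5 + J) = 2*J/(5 + J))
M(A) = 1/(2*A)
V(u) = 11/3 (V(u) = 2*(-2)/(5 - 2) - 1*(-5) = 2*(-2)/3 + 5 = 2*(-2)*(⅓) + 5 = -4/3 + 5 = 11/3)
T + V(M(2))*(-19) = 57 + (11/3)*(-19) = 57 - 209/3 = -38/3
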